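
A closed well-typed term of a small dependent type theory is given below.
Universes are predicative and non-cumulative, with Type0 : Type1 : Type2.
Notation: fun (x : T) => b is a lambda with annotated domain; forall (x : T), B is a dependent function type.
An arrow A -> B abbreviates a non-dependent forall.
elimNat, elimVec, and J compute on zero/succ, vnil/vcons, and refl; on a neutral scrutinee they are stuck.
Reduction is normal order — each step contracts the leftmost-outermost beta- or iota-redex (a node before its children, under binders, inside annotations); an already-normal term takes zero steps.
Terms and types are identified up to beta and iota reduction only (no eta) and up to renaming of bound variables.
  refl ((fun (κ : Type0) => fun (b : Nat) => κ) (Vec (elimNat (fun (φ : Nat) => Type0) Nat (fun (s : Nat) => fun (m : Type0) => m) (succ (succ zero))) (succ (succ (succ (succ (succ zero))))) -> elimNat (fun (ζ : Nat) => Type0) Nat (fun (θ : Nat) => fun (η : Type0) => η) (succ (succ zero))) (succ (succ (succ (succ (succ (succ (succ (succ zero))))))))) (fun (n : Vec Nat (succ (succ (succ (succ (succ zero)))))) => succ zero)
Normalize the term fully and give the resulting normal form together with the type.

resulting normal form:
  refl (Vec Nat (succ (succ (succ (succ (succ zero))))) -> Nat) (fun (κ : Vec Nat (succ (succ (succ (succ (succ zero)))))) => succ zero)
the term's type:
  Eq (Vec Nat (succ (succ (succ (succ (succ zero))))) -> Nat) (fun (κ : Vec Nat (succ (succ (succ (succ (succ zero)))))) => succ zero) (fun (b : Vec Nat (succ (succ (succ (succ (succ zero)))))) => succ zero)
observation: normalization takes exactly 16 steps under the normal-order strategy.


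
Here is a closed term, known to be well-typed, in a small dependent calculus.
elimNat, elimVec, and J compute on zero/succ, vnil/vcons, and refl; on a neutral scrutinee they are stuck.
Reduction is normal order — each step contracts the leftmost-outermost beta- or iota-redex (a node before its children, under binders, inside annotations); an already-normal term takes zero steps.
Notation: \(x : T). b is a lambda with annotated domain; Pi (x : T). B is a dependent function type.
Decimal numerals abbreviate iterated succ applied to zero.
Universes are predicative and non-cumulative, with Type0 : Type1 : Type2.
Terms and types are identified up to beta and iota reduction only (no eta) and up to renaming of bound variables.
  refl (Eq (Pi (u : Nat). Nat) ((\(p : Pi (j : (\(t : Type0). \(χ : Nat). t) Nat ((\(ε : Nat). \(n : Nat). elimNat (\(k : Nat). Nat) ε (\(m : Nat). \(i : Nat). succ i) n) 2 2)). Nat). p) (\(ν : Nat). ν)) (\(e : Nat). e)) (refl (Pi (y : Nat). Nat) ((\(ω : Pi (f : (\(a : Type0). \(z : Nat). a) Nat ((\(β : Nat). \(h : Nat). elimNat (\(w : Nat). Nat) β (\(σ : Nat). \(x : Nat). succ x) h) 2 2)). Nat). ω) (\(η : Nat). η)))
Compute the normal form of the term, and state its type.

reduced normal form:
  refl (Eq (Pi (u : Nat). Nat) (\(p : Nat). p) (\(j : Nat). j)) (refl (Pi (t : Nat). Nat) (\(χ : Nat). χ))
type:
  Eq (Eq (Pi (u : Nat). Nat) (\(p : Nat). p) (\(j : Nat). j)) (refl (Pi (t : Nat). Nat) (\(χ : Nat). χ)) (refl (Pi (ε : Nat). Nat) (\(n : Nat). n))
observation: 2 normal-order steps separate the term from its normal form.


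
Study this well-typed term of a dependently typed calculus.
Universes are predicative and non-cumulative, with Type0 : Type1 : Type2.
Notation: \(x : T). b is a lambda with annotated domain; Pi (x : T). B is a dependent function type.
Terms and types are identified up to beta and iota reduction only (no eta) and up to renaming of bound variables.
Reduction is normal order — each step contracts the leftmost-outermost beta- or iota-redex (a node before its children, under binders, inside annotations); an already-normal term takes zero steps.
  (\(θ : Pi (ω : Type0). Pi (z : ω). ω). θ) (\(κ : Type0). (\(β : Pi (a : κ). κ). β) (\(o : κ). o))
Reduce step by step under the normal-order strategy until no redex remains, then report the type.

normal-order reduction sequence:
  (\(θ : Pi (ω : Type0). Pi (z : ω). ω). θ) (\(κ : Type0). (\(β : Pi (a : κ). κ). β) (\(o : κ). o))
  ~> \(θ : Type0). (\(ω : Pi (z : θ). θ). ω) (\(κ : θ). κ)
  ~> \(θ : Type0). \(ω : θ). ω
the term's type:
  Pi (θ : Type0). Pi (ω : θ). θ


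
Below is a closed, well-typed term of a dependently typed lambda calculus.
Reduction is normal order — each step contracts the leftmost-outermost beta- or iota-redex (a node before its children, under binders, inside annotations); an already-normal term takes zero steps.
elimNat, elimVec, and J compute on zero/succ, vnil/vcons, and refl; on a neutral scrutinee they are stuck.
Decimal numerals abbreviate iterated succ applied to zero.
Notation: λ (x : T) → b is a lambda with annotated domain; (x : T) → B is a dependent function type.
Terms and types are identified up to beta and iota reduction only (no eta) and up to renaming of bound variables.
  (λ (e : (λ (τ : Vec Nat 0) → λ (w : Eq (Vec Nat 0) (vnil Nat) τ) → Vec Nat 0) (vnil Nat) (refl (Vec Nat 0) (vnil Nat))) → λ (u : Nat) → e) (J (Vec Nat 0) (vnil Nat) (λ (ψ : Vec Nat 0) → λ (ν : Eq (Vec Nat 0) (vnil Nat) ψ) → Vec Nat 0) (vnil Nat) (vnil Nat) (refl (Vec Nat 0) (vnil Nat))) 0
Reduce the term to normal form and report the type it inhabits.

resulting normal form:
  vnil Nat
inferred type:
  Vec Nat 0
observation: 3 normal-order steps normalize the term, beginning with a beta-redex.


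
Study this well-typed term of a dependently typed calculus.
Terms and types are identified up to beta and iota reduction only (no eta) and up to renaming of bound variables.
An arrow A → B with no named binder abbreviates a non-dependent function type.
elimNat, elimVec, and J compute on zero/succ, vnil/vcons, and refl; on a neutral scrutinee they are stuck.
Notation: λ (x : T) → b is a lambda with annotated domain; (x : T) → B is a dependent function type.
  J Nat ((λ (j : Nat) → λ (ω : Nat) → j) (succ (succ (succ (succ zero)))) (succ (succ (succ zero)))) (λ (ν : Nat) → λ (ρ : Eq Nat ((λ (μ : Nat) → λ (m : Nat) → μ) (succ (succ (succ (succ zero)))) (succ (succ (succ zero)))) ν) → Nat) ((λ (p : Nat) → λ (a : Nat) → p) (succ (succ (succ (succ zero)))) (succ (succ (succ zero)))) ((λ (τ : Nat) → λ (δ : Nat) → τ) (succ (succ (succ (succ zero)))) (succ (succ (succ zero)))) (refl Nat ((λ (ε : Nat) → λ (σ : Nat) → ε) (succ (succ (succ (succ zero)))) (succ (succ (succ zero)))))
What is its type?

inferred type:
  Nat


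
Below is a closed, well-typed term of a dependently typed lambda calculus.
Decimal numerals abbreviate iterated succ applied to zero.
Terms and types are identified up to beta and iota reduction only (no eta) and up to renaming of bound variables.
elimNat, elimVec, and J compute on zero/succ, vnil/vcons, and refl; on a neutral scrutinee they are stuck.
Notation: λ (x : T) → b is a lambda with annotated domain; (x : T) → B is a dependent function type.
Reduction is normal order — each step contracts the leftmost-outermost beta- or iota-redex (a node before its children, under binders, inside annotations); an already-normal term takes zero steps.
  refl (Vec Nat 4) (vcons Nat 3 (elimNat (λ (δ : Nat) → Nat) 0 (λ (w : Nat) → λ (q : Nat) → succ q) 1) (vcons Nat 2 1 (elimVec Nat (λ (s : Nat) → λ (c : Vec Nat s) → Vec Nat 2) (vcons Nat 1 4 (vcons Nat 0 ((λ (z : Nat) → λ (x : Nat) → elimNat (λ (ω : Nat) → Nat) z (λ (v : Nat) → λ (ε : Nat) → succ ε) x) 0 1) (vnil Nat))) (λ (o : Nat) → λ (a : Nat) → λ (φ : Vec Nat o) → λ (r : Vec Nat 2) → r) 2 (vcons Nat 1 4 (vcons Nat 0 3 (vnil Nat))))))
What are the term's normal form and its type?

reduced normal form:
  refl (Vec Nat 4) (vcons Nat 3 1 (vcons Nat 2 1 (vcons Nat 1 4 (vcons Nat 0 1 (vnil Nat)))))
the term's type:
  Eq (Vec Nat 4) (vcons Nat 3 1 (vcons Nat 2 1 (vcons Nat 1 4 (vcons Nat 0 1 (vnil Nat))))) (vcons Nat 3 1 (vcons Nat 2 1 (vcons Nat 1 4 (vcons Nat 0 1 (vnil Nat)))))


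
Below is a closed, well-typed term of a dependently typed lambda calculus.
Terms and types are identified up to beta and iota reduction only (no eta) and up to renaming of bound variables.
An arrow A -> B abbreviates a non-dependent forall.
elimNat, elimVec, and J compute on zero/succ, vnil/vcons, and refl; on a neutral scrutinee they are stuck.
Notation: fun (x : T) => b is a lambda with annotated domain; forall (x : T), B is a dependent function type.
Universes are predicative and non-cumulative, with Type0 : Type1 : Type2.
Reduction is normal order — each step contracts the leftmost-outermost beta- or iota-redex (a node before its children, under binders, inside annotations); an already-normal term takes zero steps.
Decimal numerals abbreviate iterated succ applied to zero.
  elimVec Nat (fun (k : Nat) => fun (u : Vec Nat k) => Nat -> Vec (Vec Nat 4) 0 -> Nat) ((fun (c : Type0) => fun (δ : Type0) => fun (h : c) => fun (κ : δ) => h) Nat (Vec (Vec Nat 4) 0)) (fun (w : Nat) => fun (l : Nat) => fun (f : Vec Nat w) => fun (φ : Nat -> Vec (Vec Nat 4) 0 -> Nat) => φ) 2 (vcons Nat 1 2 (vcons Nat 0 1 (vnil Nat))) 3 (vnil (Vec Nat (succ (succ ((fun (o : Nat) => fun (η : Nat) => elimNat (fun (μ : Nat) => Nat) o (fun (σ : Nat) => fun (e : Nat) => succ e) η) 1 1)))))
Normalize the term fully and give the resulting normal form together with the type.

normal form:
  3
the term's type:
  Nat


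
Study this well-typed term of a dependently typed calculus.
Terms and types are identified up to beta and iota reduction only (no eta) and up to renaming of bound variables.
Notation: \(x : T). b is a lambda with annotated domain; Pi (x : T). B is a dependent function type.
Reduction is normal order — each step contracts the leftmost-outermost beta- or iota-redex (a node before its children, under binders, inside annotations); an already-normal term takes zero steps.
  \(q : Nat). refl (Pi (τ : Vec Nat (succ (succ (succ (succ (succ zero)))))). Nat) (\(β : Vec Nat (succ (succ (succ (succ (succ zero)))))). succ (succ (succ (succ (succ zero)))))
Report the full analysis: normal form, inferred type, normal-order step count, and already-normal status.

reduced normal form:
  \(q : Nat). refl (Pi (τ : Vec Nat (succ (succ (succ (succ (succ zero)))))). Nat) (\(β : Vec Nat (succ (succ (succ (succ (succ zero)))))). succ (succ (succ (succ (succ zero)))))
type:
  Pi (q : Nat). Eq (Pi (τ : Vec Nat (succ (succ (succ (succ (succ zero)))))). Nat) (\(β : Vec Nat (succ (succ (succ (succ (succ zero)))))). succ (succ (succ (succ (succ zero))))) (\(k : Vec Nat (succ (succ (succ (succ (succ zero)))))). succ (succ (succ (succ (succ zero)))))
steps to reach normal form (normal order): 0
already normal: yes


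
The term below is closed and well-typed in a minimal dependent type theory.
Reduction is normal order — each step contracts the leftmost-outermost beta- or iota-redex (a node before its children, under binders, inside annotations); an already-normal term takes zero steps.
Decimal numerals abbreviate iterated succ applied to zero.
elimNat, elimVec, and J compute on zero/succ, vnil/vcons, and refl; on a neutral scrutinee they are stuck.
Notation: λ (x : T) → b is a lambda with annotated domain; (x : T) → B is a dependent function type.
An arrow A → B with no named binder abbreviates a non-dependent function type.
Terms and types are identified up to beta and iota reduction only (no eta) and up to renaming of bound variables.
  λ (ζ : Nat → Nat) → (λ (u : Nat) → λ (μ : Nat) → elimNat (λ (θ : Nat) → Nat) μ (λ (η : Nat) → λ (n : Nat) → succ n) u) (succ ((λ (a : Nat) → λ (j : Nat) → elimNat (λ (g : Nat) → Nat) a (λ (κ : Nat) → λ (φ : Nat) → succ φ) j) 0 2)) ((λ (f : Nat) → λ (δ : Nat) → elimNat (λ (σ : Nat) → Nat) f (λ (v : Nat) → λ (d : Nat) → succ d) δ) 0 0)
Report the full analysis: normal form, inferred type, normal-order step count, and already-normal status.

resulting normal form:
  λ (ζ : Nat → Nat) → 3
inferred type:
  (Nat → Nat) → Nat
reduction steps (normal order): 24
term was already normal: no
first contracted redex: a beta-redex


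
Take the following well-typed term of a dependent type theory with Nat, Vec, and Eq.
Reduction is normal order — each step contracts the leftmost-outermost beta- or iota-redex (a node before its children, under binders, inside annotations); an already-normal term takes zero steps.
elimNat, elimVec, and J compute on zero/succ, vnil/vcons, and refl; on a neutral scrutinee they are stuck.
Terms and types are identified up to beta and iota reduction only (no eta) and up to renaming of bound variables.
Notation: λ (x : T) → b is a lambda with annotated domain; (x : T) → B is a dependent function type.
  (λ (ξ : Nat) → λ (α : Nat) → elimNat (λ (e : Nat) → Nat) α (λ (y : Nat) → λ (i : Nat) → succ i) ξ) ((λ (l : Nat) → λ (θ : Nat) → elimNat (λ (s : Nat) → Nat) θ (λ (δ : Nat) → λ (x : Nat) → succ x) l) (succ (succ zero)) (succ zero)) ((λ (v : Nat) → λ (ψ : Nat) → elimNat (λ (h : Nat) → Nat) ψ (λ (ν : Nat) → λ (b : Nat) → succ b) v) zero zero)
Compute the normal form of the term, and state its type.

normal form:
  succ (succ (succ zero))
type:
  Nat
observation: 24 normal-order steps separate the term from its normal form.


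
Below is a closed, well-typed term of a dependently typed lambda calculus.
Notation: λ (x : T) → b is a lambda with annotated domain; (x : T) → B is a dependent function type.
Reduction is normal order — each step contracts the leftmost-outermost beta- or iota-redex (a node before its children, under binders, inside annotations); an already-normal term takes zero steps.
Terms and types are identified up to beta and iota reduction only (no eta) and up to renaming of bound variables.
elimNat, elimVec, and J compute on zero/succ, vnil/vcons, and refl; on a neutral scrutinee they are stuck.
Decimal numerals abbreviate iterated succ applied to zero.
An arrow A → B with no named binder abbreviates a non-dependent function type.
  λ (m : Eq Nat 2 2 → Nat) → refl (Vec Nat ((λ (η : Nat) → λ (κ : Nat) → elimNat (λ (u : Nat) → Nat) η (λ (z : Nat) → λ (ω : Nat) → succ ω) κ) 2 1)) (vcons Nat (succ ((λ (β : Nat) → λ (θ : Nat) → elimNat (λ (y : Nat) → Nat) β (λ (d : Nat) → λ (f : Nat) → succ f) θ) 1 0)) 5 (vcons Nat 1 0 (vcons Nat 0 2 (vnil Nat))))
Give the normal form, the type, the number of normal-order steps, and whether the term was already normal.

normal form:
  λ (m : Eq Nat 2 2 → Nat) → refl (Vec Nat 3) (vcons Nat 2 5 (vcons Nat 1 0 (vcons Nat 0 2 (vnil Nat))))
inferred type:
  (Eq Nat 2 2 → Nat) → Eq (Vec Nat 3) (vcons Nat 2 5 (vcons Nat 1 0 (vcons Nat 0 2 (vnil Nat)))) (vcons Nat 2 5 (vcons Nat 1 0 (vcons Nat 0 2 (vnil Nat))))
reduction steps (normal order): 9
started in normal form: no
first redex: a beta-redex


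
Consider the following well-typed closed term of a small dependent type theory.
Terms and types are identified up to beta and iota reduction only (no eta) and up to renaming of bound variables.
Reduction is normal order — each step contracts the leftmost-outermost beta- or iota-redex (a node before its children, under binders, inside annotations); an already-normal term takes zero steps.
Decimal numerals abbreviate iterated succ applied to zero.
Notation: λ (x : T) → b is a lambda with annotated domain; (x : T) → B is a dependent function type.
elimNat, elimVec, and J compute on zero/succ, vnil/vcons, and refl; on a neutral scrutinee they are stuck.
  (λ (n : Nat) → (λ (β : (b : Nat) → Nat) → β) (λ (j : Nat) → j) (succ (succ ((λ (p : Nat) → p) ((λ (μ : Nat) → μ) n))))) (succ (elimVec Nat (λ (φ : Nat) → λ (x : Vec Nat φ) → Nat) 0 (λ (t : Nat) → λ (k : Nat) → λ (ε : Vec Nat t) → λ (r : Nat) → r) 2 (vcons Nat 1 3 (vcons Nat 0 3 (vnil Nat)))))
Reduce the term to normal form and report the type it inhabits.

normal form:
  3
inferred type:
  Nat


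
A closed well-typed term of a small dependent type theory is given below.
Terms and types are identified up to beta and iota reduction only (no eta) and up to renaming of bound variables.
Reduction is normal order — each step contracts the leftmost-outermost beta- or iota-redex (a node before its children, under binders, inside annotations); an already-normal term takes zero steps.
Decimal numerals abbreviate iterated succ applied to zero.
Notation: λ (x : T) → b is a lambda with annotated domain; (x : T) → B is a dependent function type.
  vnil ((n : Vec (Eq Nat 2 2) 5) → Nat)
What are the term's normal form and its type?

reduced normal form:
  vnil ((n : Vec (Eq Nat 2 2) 5) → Nat)
the term's type:
  Vec ((n : Vec (Eq Nat 2 2) 5) → Nat) 0


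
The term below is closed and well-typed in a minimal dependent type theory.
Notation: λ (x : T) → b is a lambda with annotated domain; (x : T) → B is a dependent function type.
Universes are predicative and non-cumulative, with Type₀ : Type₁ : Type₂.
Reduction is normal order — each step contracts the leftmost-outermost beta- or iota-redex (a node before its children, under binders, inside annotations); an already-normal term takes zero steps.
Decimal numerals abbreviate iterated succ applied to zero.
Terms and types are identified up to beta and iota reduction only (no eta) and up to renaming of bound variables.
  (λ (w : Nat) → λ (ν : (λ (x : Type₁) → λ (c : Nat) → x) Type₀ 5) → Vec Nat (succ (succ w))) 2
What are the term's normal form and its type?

resulting normal form:
  λ (w : Type₀) → Vec Nat 4
inferred type:
  (w : Type₀) → Type₀
observation: reduction starts at a beta-redex, and 3 normal-order steps reach the normal form.


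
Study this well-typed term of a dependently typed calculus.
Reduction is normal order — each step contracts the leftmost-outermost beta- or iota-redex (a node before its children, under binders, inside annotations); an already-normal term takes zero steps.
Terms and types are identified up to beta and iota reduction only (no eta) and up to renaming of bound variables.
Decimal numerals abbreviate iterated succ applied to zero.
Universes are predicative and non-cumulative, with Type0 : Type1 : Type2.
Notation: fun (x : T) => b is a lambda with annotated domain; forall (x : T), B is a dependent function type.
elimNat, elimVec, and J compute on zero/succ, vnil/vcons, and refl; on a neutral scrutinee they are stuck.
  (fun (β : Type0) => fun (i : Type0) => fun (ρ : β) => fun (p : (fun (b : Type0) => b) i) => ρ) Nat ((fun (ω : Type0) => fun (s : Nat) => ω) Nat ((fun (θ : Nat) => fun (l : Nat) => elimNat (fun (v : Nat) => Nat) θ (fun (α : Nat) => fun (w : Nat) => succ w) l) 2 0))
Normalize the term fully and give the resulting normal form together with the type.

reduced normal form:
  fun (β : Nat) => fun (i : Nat) => β
type:
  forall (β : Nat), forall (i : Nat), Nat
observation: 5 normal-order steps separate the term from its normal form.


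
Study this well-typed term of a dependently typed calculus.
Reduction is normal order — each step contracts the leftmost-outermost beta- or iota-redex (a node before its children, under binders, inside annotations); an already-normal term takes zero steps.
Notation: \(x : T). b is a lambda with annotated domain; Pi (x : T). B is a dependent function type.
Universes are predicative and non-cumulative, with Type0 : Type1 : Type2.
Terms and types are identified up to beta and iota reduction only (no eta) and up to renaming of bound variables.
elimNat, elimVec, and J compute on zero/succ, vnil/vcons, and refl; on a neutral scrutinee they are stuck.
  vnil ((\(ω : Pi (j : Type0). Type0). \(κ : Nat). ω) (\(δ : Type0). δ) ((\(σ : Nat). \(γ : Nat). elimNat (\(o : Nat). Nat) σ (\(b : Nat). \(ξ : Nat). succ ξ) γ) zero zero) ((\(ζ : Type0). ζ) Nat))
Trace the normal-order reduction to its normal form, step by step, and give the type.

normal-order reduction sequence:
  vnil ((\(ω : Pi (j : Type0). Type0). \(κ : Nat). ω) (\(δ : Type0). δ) ((\(σ : Nat). \(γ : Nat). elimNat (\(o : Nat). Nat) σ (\(b : Nat). \(ξ : Nat). succ ξ) γ) zero zero) ((\(ζ : Type0). ζ) Nat))
  ~> vnil ((\(ω : Nat). \(j : Type0). j) ((\(κ : Nat). \(δ : Nat). elimNat (\(σ : Nat). Nat) κ (\(γ : Nat). \(o : Nat). succ o) δ) zero zero) ((\(b : Type0). b) Nat))
  ~> vnil ((\(ω : Type0). ω) ((\(j : Type0). j) Nat))
  ~> vnil ((\(ω : Type0). ω) Nat)
  ~> vnil Nat
the term's type:
  Vec Nat zero


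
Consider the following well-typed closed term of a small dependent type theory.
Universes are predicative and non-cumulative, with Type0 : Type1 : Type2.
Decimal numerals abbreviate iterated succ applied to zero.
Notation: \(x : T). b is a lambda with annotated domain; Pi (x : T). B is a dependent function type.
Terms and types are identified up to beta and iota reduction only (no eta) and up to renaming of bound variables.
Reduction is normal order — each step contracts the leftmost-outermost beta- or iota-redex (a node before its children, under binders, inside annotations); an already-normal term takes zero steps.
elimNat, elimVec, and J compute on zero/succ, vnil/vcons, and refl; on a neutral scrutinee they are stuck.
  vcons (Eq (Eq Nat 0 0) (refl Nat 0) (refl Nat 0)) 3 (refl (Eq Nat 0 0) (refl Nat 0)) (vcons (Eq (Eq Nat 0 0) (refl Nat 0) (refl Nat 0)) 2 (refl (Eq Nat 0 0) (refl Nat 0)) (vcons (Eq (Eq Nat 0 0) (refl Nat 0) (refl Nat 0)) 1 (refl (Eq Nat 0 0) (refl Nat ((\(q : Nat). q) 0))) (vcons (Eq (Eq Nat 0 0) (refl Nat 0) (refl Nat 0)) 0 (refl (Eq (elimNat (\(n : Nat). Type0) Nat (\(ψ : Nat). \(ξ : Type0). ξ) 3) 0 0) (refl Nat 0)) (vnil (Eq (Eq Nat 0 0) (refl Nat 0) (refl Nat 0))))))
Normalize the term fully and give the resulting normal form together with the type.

resulting normal form:
  vcons (Eq (Eq Nat 0 0) (refl Nat 0) (refl Nat 0)) 3 (refl (Eq Nat 0 0) (refl Nat 0)) (vcons (Eq (Eq Nat 0 0) (refl Nat 0) (refl Nat 0)) 2 (refl (Eq Nat 0 0) (refl Nat 0)) (vcons (Eq (Eq Nat 0 0) (refl Nat 0) (refl Nat 0)) 1 (refl (Eq Nat 0 0) (refl Nat 0)) (vcons (Eq (Eq Nat 0 0) (refl Nat 0) (refl Nat 0)) 0 (refl (Eq Nat 0 0) (refl Nat 0)) (vnil (Eq (Eq Nat 0 0) (refl Nat 0) (refl Nat 0))))))
type:
  Vec (Eq (Eq Nat 0 0) (refl Nat 0) (refl Nat 0)) 4


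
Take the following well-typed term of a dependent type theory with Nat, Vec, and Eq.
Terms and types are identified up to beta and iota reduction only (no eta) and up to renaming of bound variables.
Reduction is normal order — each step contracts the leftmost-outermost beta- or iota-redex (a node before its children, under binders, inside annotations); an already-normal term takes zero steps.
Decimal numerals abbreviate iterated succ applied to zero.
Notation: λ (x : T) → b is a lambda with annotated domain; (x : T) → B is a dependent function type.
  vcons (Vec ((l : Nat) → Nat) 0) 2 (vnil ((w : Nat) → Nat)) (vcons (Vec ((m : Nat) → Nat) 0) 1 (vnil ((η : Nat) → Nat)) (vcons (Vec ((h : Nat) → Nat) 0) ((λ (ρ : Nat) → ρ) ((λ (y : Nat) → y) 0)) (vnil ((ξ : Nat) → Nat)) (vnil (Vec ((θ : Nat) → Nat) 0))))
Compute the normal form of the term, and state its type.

normal form:
  vcons (Vec ((l : Nat) → Nat) 0) 2 (vnil ((w : Nat) → Nat)) (vcons (Vec ((m : Nat) → Nat) 0) 1 (vnil ((η : Nat) → Nat)) (vcons (Vec ((h : Nat) → Nat) 0) 0 (vnil ((ρ : Nat) → Nat)) (vnil (Vec ((y : Nat) → Nat) 0))))
the term's type:
  Vec (Vec ((l : Nat) → Nat) 0) 3
observation: reduction starts at a beta-redex, and 2 normal-order steps reach the normal form.


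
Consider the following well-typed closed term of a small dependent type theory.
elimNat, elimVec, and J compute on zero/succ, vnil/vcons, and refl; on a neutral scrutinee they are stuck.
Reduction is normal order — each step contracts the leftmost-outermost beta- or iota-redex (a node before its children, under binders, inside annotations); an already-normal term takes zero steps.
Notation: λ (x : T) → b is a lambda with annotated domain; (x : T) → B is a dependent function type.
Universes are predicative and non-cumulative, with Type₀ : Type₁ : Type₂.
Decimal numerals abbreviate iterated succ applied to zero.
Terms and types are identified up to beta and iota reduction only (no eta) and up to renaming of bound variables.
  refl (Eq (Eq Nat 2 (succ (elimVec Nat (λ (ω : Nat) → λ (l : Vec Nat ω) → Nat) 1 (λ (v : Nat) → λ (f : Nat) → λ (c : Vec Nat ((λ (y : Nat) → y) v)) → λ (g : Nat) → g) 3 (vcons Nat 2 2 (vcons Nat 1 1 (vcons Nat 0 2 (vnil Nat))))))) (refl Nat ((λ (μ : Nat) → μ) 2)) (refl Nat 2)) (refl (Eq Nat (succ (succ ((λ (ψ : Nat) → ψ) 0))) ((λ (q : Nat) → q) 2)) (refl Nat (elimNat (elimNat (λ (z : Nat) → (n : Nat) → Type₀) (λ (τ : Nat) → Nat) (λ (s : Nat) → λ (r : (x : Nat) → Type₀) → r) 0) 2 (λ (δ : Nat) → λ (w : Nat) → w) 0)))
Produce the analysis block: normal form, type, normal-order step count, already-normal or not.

reduced normal form:
  refl (Eq (Eq Nat 2 2) (refl Nat 2) (refl Nat 2)) (refl (Eq Nat 2 2) (refl Nat 2))
inferred type:
  Eq (Eq (Eq Nat 2 2) (refl Nat 2) (refl Nat 2)) (refl (Eq Nat 2 2) (refl Nat 2)) (refl (Eq Nat 2 2) (refl Nat 2))
normal-order step count: 20
already normal: no
first contracted redex: an elimVec iota-redex


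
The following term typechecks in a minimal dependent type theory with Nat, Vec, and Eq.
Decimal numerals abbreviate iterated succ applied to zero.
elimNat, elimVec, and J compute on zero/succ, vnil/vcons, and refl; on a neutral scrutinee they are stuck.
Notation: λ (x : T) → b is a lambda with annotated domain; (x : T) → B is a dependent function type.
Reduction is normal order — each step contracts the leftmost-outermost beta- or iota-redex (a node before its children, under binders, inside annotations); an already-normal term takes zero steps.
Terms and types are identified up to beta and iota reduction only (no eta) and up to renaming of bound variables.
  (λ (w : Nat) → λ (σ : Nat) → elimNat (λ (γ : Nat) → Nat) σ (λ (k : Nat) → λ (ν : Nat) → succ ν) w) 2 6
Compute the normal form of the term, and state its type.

resulting normal form:
  8
type:
  Nat


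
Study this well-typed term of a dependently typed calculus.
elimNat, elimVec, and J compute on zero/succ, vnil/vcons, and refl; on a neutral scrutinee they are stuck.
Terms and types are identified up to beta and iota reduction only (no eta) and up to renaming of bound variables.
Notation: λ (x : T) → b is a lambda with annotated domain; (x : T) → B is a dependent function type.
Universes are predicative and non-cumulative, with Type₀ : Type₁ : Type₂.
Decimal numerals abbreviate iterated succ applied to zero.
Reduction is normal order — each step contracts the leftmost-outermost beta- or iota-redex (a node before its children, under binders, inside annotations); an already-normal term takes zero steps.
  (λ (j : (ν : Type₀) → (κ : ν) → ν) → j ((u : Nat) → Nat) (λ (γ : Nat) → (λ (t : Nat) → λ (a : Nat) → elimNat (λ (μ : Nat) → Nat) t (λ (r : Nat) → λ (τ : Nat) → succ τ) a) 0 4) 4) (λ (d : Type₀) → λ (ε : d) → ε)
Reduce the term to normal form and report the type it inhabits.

normal form:
  4
the term's type:
  Nat


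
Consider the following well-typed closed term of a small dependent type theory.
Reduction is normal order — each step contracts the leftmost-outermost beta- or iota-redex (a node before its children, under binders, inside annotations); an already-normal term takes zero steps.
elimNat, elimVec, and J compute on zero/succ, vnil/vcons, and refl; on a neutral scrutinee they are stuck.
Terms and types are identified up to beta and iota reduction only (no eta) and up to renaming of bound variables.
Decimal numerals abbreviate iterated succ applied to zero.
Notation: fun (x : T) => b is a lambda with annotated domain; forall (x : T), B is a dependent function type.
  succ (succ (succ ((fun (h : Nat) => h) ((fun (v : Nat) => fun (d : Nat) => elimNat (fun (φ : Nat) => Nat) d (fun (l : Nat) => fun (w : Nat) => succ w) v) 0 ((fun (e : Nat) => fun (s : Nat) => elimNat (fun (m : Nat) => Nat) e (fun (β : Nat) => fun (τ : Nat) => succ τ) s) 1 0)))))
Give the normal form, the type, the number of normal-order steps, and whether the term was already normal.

normal form:
  4
type:
  Nat
steps to reach normal form (normal order): 7
term was already normal: no
first contracted redex: a beta-redex


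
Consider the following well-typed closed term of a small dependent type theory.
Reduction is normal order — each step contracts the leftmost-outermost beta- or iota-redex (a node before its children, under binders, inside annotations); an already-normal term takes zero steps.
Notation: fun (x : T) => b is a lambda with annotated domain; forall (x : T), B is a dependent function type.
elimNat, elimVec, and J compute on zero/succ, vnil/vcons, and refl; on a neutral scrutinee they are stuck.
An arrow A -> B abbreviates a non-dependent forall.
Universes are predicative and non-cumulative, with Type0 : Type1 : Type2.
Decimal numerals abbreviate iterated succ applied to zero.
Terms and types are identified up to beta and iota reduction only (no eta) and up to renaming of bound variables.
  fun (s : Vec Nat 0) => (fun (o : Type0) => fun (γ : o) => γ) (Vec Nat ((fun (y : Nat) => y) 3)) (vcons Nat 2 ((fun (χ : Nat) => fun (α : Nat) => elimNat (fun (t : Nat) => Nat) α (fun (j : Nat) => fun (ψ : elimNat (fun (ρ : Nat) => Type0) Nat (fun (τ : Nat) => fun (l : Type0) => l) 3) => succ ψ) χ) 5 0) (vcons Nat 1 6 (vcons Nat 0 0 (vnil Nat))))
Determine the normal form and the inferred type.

resulting normal form:
  fun (s : Vec Nat 0) => vcons Nat 2 5 (vcons Nat 1 6 (vcons Nat 0 0 (vnil Nat)))
the term's type:
  Vec Nat 0 -> Vec Nat 3
observation: reduction starts at a beta-redex, and 20 normal-order steps reach the normal form.


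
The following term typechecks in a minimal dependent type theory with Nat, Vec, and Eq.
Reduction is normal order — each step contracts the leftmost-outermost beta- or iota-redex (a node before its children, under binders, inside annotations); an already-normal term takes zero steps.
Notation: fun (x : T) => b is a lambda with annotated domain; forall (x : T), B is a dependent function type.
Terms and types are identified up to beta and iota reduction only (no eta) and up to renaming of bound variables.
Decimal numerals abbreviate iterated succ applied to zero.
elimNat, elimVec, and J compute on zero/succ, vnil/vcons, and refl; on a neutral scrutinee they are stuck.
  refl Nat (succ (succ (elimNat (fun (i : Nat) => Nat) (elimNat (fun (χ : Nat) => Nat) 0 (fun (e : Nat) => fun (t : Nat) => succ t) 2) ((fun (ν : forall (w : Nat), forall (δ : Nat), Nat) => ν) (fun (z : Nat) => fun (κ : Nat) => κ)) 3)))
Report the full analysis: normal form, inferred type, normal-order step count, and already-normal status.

normal form:
  refl Nat 4
inferred type:
  Eq Nat 4 4
reduction steps (normal order): 20
term was already normal: no
first redex: an elimNat iota-redex


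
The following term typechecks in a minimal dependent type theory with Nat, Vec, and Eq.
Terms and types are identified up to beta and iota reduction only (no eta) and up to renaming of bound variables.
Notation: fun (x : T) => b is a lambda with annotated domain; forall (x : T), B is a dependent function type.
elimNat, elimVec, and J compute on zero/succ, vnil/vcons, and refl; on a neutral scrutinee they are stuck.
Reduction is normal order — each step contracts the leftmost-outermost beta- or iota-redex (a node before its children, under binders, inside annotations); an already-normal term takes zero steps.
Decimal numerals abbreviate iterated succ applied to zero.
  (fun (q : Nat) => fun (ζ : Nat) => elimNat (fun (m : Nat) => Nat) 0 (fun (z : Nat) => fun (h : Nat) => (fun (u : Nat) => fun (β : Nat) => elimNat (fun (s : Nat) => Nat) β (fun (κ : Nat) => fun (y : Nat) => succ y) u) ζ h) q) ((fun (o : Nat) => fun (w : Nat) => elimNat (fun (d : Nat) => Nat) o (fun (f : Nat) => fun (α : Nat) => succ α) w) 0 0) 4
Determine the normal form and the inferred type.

resulting normal form:
  0
the term's type:
  Nat
observation: the first redex contracted is a beta-redex; the normal form is reached in 21 normal-order steps.


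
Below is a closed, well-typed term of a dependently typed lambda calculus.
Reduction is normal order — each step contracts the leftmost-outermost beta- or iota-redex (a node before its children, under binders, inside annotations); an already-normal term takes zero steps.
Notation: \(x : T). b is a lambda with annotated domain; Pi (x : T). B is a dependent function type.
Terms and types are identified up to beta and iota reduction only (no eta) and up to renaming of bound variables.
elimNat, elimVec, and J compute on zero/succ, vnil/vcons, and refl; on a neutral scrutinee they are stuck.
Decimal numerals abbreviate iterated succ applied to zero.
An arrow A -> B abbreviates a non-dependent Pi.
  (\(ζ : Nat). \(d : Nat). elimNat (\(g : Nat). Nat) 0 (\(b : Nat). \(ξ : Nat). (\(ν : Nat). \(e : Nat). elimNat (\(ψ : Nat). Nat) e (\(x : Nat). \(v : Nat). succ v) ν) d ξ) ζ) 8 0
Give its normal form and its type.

resulting normal form:
  0
the term's type:
  Nat


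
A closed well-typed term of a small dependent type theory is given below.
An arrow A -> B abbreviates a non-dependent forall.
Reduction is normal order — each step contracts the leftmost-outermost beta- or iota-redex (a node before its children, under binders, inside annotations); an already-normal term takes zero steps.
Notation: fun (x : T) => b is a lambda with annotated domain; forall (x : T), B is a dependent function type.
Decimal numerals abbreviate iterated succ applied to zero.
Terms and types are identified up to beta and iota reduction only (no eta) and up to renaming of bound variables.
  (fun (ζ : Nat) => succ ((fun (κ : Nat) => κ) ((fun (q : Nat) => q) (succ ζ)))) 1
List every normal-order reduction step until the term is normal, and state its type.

normal-order reduction sequence:
  (fun (ζ : Nat) => succ ((fun (κ : Nat) => κ) ((fun (q : Nat) => q) (succ ζ)))) 1
  ~> succ ((fun (ζ : Nat) => ζ) ((fun (κ : Nat) => κ) 2))
  ~> succ ((fun (ζ : Nat) => ζ) 2)
  ~> 3
type:
  Nat


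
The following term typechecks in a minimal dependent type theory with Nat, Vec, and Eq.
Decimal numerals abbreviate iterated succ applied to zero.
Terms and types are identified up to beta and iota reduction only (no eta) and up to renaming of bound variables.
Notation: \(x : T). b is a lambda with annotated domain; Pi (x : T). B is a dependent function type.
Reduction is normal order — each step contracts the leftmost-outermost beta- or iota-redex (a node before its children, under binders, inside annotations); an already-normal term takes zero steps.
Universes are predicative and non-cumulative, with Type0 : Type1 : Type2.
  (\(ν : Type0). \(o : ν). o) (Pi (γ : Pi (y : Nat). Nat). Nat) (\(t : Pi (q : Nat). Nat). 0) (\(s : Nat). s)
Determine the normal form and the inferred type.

reduced normal form:
  0
type:
  Nat
observation: contracting a beta-redex first, the term normalizes in 3 steps.


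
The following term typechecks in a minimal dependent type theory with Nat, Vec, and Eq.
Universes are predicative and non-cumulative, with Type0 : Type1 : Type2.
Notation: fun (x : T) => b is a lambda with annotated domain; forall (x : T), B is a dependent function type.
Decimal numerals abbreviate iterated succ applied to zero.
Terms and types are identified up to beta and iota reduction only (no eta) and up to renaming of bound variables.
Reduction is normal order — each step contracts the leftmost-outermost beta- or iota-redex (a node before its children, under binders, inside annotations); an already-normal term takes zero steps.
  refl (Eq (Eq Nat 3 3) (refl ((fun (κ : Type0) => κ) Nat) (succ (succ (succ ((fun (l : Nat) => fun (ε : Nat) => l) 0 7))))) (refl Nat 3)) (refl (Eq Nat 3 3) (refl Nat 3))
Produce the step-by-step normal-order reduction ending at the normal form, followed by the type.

normal-order reduction:
  refl (Eq (Eq Nat 3 3) (refl ((fun (κ : Type0) => κ) Nat) (succ (succ (succ ((fun (l : Nat) => fun (ε : Nat) => l) 0 7))))) (refl Nat 3)) (refl (Eq Nat 3 3) (refl Nat 3))
  ~> refl (Eq (Eq Nat 3 3) (refl Nat (succ (succ (succ ((fun (κ : Nat) => fun (l : Nat) => κ) 0 7))))) (refl Nat 3)) (refl (Eq Nat 3 3) (refl Nat 3))
  ~> refl (Eq (Eq Nat 3 3) (refl Nat (succ (succ (succ ((fun (κ : Nat) => 0) 7))))) (refl Nat 3)) (refl (Eq Nat 3 3) (refl Nat 3))
  ~> refl (Eq (Eq Nat 3 3) (refl Nat 3) (refl Nat 3)) (refl (Eq Nat 3 3) (refl Nat 3))
type:
  Eq (Eq (Eq Nat 3 3) (refl Nat 3) (refl Nat 3)) (refl (Eq Nat 3 3) (refl Nat 3)) (refl (Eq Nat 3 3) (refl Nat 3))


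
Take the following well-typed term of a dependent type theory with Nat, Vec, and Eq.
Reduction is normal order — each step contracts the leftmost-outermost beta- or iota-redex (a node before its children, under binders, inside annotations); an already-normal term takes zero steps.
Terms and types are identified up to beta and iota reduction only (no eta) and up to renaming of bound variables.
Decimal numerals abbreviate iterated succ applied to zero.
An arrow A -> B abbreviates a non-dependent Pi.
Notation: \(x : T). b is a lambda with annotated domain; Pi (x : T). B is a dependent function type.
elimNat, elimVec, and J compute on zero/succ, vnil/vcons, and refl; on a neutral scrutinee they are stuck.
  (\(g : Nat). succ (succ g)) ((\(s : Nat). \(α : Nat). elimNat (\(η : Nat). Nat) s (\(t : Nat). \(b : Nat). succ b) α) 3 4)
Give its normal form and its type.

resulting normal form:
  9
inferred type:
  Nat
observation: the first redex contracted is a beta-redex; the normal form is reached in 16 normal-order steps.


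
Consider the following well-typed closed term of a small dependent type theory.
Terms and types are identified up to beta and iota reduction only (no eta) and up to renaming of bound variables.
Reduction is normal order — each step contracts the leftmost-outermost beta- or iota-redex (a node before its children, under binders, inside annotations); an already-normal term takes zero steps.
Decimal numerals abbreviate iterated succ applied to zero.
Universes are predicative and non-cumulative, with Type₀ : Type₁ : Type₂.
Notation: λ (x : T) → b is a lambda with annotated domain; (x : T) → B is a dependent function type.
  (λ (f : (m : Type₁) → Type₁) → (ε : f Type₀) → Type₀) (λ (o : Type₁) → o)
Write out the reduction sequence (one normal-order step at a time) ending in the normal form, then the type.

normal-order reduction sequence:
  (λ (f : (m : Type₁) → Type₁) → (ε : f Type₀) → Type₀) (λ (o : Type₁) → o)
  ~> (f : (λ (m : Type₁) → m) Type₀) → Type₀
  ~> (f : Type₀) → Type₀
the term's type:
  Type₁


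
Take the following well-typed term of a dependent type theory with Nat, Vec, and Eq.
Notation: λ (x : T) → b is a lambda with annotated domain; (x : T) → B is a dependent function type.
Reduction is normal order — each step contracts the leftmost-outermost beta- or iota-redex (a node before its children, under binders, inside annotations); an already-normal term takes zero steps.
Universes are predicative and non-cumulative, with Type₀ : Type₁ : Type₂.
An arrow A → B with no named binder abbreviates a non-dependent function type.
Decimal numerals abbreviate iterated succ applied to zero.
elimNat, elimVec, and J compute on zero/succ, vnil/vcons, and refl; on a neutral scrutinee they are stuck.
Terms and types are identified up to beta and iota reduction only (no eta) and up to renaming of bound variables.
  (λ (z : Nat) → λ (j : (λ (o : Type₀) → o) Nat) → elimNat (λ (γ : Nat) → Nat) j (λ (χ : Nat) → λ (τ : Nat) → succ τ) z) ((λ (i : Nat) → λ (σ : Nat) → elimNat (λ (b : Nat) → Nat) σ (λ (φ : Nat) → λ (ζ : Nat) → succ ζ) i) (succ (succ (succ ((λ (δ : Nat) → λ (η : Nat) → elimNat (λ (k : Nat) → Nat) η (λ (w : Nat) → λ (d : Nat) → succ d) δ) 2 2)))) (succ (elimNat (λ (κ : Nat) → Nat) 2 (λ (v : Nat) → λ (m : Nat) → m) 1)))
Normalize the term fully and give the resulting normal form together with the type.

reduced normal form:
  λ (z : Nat) → succ (succ (succ (succ (succ (succ (succ (succ (succ (succ z)))))))))
type:
  Nat → Nat
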